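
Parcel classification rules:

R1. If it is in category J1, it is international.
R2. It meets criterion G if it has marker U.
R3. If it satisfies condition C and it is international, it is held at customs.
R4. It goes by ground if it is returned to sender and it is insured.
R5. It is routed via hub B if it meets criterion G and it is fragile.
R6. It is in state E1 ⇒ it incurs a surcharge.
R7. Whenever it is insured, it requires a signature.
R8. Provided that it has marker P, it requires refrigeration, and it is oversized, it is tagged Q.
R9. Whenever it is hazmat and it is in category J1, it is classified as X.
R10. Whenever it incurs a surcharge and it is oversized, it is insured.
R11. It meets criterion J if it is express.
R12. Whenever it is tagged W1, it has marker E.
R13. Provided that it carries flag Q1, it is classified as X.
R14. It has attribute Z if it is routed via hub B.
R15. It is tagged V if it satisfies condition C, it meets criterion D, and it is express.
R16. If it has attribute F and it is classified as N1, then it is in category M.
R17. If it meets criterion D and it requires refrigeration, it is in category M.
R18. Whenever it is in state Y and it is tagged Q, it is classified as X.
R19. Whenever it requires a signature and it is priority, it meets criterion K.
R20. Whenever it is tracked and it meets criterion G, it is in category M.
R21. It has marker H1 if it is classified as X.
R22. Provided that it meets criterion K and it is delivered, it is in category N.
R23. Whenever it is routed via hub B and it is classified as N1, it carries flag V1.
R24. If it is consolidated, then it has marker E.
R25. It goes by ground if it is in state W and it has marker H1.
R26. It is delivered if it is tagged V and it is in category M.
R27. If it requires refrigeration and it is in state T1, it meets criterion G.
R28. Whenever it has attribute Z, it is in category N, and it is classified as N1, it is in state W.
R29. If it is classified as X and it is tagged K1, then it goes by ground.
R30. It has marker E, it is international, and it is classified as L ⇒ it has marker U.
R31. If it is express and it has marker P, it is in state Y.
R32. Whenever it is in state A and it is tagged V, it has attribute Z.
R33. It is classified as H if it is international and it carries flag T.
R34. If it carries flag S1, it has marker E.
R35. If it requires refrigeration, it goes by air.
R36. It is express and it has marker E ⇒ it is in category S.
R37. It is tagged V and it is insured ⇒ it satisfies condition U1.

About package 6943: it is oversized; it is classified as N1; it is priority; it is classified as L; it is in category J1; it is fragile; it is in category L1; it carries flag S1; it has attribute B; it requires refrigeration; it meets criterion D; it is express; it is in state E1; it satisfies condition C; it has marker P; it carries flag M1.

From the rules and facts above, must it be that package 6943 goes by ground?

By R1 (it is in category J1): it is international.
By R6 (it is in state E1): it incurs a surcharge.
By R8 (it has marker P, it requires refrigeration, it is oversized): it is tagged Q.
By R10 (it incurs a surcharge, it is oversized): it is insured.
By R15 (it satisfies condition C, it meets criterion D, it is express): it is tagged V.
By R17 (it meets criterion D, it requires refrigeration): it is in category M.
By R26 (it is tagged V, it is in category M): it is delivered.
By R31 (it is express, it has marker P): it is in state Y.
By R34 (it carries flag S1): it has marker E.
By R7 (it is insured): it requires a signature.
By R18 (it is in state Y, it is tagged Q): it is classified as X.
By R19 (it requires a signature, it is priority): it meets criterion K.
By R21 (it is classified as X): it has marker H1.
By R22 (it meets criterion K, it is delivered): it is in category N.
By R30 (it has marker E, it is international, it is classified as L): it has marker U.
By R2 (it has marker U): it meets criterion G.
By R5 (it meets criterion G, it is fragile): it is routed via hub B.
By R14 (it is routed via hub B): it has attribute Z.
By R28 (it has attribute Z, it is in category N, it is classified as N1): it is in state W.
By R25 (it is in state W, it has marker H1): it goes by ground.

Yes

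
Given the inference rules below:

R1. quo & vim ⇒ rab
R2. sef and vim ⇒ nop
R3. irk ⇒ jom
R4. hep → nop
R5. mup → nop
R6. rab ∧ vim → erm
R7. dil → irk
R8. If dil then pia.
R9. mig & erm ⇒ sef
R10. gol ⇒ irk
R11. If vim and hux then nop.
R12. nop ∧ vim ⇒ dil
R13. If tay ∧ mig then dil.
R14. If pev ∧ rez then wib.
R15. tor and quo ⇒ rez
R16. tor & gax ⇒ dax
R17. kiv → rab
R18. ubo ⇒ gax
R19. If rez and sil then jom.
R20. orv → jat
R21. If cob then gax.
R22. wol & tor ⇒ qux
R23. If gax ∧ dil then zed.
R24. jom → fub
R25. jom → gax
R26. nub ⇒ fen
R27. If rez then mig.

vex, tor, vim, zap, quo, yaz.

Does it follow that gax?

Yes

rab  (by R1: quo, vim)
erm  (by R6: rab, vim)
rez  (by R15: tor, quo)
mig  (by R27: rez)
sef  (by R9: mig, erm)
nop  (by R2: sef, vim)
dil  (by R12: nop, vim)
irk  (by R7: dil)
jom  (by R3: irk)
gax  (by R25: jom)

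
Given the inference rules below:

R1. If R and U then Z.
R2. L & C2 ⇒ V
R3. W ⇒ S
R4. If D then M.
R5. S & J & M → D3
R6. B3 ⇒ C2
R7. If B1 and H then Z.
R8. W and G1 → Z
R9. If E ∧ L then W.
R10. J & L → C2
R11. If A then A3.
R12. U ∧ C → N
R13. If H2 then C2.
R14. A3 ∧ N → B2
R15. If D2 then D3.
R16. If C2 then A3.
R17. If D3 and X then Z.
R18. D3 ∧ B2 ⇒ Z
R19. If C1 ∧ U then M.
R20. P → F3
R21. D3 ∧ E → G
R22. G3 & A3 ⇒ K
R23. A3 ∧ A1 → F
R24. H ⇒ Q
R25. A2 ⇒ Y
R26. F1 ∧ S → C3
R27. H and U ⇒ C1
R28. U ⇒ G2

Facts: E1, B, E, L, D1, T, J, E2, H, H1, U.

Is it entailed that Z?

No

Forward chaining from the given facts derives: W, C2, A3, Q, C1, G2, V, S, M, D3, G.
Rules concluding Z: R1 needs R; R7 needs B1; R8 needs G1; R17 needs X; R18 needs B2 — none of these are established.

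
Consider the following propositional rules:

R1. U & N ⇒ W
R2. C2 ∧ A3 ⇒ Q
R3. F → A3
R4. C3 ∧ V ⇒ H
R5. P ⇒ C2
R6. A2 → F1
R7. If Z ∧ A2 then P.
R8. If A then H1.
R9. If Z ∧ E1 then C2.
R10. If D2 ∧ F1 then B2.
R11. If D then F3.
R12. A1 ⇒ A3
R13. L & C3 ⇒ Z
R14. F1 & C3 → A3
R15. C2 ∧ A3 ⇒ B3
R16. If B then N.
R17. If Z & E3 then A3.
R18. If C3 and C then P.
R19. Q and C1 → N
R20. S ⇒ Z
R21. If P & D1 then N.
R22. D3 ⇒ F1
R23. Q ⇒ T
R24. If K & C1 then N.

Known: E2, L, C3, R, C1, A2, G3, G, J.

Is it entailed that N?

Yes

F1  (by R6: A2)
Z  (by R13: L, C3)
A3  (by R14: F1, C3)
P  (by R7: Z, A2)
C2  (by R5: P)
Q  (by R2: C2, A3)
N  (by R19: Q, C1)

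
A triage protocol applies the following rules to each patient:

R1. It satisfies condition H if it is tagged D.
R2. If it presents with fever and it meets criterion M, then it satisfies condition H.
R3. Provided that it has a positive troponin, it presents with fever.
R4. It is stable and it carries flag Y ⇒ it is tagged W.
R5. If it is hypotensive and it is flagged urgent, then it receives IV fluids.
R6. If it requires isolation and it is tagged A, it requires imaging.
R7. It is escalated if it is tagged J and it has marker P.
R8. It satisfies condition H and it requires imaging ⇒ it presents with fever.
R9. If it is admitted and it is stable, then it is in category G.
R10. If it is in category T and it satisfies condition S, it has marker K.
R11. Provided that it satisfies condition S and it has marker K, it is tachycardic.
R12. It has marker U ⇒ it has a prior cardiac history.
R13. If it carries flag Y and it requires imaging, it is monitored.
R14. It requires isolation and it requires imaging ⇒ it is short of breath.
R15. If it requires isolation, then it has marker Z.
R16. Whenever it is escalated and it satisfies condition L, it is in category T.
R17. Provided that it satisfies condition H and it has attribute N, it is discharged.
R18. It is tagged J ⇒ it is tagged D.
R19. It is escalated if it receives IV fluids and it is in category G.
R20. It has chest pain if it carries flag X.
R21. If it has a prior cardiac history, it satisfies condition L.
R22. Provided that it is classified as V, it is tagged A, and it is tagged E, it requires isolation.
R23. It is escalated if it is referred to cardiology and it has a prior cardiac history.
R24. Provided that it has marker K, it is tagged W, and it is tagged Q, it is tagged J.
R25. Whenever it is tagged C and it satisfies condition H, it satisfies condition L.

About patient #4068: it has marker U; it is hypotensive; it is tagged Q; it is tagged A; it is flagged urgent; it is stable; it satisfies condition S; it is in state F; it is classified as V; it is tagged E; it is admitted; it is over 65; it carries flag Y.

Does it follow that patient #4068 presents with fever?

By R4 (it is stable, it carries flag Y): it is tagged W.
By R5 (it is hypotensive, it is flagged urgent): it receives IV fluids.
By R9 (it is admitted, it is stable): it is in category G.
By R12 (it has marker U): it has a prior cardiac history.
By R19 (it receives IV fluids, it is in category G): it is escalated.
By R21 (it has a prior cardiac history): it satisfies condition L.
By R22 (it is classified as V, it is tagged A, it is tagged E): it requires isolation.
By R6 (it requires isolation, it is tagged A): it requires imaging.
By R16 (it is escalated, it satisfies condition L): it is in category T.
By R10 (it is in category T, it satisfies condition S): it has marker K.
By R24 (it has marker K, it is tagged W, it is tagged Q): it is tagged J.
By R18 (it is tagged J): it is tagged D.
By R1 (it is tagged D): it satisfies condition H.
By R8 (it satisfies condition H, it requires imaging): it presents with fever.

Yes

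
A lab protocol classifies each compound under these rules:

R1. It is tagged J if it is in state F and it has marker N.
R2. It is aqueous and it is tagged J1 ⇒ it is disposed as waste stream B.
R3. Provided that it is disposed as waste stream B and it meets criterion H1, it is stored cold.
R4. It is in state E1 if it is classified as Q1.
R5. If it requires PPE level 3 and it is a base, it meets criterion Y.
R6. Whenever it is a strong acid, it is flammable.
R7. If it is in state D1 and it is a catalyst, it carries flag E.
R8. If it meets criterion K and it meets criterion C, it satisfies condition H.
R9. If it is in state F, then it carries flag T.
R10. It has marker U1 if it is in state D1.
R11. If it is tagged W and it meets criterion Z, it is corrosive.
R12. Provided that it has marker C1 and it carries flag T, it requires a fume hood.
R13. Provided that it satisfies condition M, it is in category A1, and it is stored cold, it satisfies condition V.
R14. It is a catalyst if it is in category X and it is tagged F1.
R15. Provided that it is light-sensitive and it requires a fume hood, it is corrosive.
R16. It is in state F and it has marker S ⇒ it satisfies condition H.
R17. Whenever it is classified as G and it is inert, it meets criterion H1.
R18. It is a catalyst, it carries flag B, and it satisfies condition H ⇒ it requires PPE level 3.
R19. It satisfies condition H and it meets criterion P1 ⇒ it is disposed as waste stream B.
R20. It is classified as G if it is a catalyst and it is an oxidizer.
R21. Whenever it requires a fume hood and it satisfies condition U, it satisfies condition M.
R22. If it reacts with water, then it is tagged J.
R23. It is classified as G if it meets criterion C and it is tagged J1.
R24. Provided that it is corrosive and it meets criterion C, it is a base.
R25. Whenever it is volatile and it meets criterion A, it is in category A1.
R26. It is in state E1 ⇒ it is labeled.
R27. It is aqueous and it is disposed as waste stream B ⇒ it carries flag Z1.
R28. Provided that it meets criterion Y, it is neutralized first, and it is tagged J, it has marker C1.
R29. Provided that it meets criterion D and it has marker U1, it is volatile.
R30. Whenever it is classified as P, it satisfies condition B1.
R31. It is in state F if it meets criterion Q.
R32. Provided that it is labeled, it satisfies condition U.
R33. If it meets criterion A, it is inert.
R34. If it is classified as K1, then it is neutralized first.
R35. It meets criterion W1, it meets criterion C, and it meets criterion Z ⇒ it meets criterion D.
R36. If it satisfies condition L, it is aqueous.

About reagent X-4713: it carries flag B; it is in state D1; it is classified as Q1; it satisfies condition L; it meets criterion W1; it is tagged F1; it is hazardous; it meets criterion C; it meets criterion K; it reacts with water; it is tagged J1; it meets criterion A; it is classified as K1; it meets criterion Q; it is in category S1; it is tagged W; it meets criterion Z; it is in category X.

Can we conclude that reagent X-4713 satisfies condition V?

By R4 (it is classified as Q1): it is in state E1.
By R8 (it meets criterion K, it meets criterion C): it satisfies condition H.
By R10 (it is in state D1): it has marker U1.
By R11 (it is tagged W, it meets criterion Z): it is corrosive.
By R14 (it is in category X, it is tagged F1): it is a catalyst.
By R18 (it is a catalyst, it carries flag B, it satisfies condition H): it requires PPE level 3.
By R22 (it reacts with water): it is tagged J.
By R23 (it meets criterion C, it is tagged J1): it is classified as G.
By R24 (it is corrosive, it meets criterion C): it is a base.
By R26 (it is in state E1): it is labeled.
By R31 (it meets criterion Q): it is in state F.
By R32 (it is labeled): it satisfies condition U.
By R33 (it meets criterion A): it is inert.
By R34 (it is classified as K1): it is neutralized first.
By R35 (it meets criterion W1, it meets criterion C, it meets criterion Z): it meets criterion D.
By R36 (it satisfies condition L): it is aqueous.
By R2 (it is aqueous, it is tagged J1): it is disposed as waste stream B.
By R5 (it requires PPE level 3, it is a base): it meets criterion Y.
By R9 (it is in state F): it carries flag T.
By R17 (it is classified as G, it is inert): it meets criterion H1.
By R28 (it meets criterion Y, it is neutralized first, it is tagged J): it has marker C1.
By R29 (it meets criterion D, it has marker U1): it is volatile.
By R3 (it is disposed as waste stream B, it meets criterion H1): it is stored cold.
By R12 (it has marker C1, it carries flag T): it requires a fume hood.
By R21 (it requires a fume hood, it satisfies condition U): it satisfies condition M.
By R25 (it is volatile, it meets criterion A): it is in category A1.
By R13 (it satisfies condition M, it is in category A1, it is stored cold): it satisfies condition V.

Yes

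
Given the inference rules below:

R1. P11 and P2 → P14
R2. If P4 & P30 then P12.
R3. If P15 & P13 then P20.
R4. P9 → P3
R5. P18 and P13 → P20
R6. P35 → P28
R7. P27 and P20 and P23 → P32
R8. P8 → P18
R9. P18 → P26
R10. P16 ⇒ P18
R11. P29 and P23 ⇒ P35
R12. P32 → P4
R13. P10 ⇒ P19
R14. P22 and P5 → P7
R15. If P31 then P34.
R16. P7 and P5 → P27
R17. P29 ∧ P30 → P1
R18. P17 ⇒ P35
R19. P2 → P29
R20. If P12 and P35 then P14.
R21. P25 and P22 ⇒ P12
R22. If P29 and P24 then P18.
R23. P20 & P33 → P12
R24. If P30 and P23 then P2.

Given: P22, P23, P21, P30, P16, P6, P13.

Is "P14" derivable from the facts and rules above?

Forward chaining from the given facts derives: P18, P2, P20, P26, P29, P35, P1, P28.
Rules concluding P14: R1 needs P11; R20 needs P12 — none of these are established.

No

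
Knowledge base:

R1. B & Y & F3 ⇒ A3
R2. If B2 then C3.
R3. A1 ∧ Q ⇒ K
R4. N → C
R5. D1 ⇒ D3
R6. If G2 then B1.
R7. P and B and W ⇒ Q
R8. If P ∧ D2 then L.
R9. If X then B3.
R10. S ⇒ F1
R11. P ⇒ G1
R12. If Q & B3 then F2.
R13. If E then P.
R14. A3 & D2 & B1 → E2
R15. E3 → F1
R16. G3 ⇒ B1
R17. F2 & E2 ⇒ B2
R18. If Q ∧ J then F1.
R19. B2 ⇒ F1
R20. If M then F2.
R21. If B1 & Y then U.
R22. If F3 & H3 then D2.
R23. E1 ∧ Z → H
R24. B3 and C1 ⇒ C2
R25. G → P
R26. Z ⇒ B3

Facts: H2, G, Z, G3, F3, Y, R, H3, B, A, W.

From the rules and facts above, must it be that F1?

Yes

A3  (by R1: B, Y, F3)
B1  (by R16: G3)
D2  (by R22: F3, H3)
P  (by R25: G)
B3  (by R26: Z)
Q  (by R7: P, B, W)
F2  (by R12: Q, B3)
E2  (by R14: A3, D2, B1)
B2  (by R17: F2, E2)
F1  (by R19: B2)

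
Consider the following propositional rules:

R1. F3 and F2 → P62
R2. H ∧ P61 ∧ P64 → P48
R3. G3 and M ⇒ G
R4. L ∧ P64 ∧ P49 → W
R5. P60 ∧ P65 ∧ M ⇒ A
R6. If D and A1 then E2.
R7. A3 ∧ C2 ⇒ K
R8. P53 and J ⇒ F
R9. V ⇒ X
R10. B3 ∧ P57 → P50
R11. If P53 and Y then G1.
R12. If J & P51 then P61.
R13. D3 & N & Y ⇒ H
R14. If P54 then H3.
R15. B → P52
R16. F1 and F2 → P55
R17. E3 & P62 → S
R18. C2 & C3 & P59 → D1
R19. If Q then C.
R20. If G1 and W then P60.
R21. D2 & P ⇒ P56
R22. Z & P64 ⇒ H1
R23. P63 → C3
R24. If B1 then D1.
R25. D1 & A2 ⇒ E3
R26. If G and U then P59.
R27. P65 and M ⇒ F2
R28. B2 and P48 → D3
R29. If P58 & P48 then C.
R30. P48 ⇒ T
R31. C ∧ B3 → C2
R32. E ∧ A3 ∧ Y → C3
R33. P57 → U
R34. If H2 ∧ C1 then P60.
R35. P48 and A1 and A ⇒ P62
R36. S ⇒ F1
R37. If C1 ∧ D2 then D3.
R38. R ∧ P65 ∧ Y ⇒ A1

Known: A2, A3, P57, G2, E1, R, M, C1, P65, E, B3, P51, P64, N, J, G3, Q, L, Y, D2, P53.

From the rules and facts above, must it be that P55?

No

Forward chaining from the given facts derives: G, F, P50, G1, P61, C, F2, C2, C3, U, D3, A1, K, H, P59, P48, D1, E3, T.
The only rule concluding P55 is R16, which needs F1; that is never established.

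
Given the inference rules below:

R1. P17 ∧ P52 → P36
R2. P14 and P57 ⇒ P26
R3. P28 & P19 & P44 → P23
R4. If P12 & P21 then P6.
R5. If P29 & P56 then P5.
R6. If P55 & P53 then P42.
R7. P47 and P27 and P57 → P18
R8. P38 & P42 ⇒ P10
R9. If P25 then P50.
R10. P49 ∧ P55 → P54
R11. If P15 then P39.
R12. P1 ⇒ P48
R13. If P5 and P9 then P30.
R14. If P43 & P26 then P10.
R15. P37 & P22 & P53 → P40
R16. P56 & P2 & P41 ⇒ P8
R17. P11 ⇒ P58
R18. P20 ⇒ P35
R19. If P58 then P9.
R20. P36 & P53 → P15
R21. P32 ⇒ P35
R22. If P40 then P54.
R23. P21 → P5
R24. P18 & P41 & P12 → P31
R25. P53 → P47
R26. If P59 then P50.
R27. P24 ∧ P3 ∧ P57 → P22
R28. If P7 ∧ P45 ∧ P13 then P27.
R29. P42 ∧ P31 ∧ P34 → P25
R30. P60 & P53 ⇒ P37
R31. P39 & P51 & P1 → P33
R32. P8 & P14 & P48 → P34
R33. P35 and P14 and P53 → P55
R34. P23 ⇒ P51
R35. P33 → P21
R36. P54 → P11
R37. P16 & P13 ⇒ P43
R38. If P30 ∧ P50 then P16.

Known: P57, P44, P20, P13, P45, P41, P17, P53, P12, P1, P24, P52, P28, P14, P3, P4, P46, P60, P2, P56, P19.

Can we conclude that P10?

No

Forward chaining from the given facts derives: P36, P26, P23, P48, P8, P35, P15, P47, P22, P37, P34, P55, P51, P42, P39, P40, P54, P33, P21, P11, P6, P58, P9, P5, P30.
Rules concluding P10: R8 needs P38; R14 needs P43 — none of these are established.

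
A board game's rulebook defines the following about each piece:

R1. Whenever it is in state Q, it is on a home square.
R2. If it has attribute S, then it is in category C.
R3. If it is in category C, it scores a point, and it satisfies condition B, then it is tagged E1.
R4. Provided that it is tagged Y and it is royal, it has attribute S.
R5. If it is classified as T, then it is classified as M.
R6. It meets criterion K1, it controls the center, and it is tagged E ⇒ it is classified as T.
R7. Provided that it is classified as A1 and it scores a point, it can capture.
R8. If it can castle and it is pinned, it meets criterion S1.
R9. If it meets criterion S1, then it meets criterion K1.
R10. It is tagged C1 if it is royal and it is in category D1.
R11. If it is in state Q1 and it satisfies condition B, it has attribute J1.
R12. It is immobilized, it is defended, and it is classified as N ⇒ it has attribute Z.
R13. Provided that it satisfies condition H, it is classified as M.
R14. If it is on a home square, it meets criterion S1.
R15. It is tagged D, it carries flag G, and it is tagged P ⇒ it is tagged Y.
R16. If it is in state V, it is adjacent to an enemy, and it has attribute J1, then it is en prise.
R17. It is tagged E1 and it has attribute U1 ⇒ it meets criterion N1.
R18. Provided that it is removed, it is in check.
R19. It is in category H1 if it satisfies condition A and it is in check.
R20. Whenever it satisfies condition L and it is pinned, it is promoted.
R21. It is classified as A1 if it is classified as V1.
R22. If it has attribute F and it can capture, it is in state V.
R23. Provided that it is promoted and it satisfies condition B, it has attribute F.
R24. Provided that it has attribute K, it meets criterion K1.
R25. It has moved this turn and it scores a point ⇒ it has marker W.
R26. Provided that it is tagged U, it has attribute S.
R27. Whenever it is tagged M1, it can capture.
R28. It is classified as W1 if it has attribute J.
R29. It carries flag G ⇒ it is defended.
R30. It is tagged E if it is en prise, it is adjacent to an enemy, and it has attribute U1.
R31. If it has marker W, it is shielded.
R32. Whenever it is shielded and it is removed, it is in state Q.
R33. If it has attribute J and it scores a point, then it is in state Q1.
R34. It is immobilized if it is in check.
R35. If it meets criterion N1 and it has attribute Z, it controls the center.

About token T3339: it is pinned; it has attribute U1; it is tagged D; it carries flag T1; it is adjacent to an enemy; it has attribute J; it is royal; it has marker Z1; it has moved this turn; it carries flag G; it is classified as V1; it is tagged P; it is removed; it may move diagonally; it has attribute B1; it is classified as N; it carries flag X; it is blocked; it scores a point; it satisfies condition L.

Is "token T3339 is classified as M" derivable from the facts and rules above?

No

Forward chaining from the given facts derives: is tagged Y, is in check, is promoted, is classified as A1, has marker W, is classified as W1, is defended, is shielded, is in state Q, is in state Q1, is immobilized, is on a home square, has attribute S, can capture, has attribute Z, meets criterion S1, is in category C, meets criterion K1.
Rules concluding "it is classified as M": R5 needs "it is classified as T"; R13 needs "it satisfies condition H" — none of these are established.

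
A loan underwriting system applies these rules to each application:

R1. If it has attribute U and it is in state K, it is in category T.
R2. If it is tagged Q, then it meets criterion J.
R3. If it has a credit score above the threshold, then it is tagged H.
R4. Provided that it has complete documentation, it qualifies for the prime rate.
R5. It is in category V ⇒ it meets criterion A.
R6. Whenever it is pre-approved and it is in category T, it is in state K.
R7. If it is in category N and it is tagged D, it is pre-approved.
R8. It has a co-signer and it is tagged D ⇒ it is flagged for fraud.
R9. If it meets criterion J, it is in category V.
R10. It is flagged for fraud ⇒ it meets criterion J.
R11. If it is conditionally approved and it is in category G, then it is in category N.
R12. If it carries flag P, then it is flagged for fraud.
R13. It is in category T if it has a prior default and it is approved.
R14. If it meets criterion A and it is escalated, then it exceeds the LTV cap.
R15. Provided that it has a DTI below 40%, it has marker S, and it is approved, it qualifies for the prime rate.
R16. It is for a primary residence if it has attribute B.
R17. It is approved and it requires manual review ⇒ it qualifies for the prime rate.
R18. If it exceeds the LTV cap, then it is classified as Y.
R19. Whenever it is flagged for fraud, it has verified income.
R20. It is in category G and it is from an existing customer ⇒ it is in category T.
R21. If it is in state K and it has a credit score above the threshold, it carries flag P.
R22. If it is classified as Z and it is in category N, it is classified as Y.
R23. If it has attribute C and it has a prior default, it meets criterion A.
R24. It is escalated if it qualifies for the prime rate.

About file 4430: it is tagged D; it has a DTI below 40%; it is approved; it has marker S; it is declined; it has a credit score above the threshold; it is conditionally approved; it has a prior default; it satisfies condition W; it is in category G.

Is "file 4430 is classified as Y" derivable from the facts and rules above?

Yes

By R11 (it is conditionally approved, it is in category G): it is in category N.
By R13 (it has a prior default, it is approved): it is in category T.
By R15 (it has a DTI below 40%, it has marker S, it is approved): it qualifies for the prime rate.
By R24 (it qualifies for the prime rate): it is escalated.
By R7 (it is in category N, it is tagged D): it is pre-approved.
By R6 (it is pre-approved, it is in category T): it is in state K.
By R21 (it is in state K, it has a credit score above the threshold): it carries flag P.
By R12 (it carries flag P): it is flagged for fraud.
By R10 (it is flagged for fraud): it meets criterion J.
By R9 (it meets criterion J): it is in category V.
By R5 (it is in category V): it meets criterion A.
By R14 (it meets criterion A, it is escalated): it exceeds the LTV cap.
By R18 (it exceeds the LTV cap): it is classified as Y.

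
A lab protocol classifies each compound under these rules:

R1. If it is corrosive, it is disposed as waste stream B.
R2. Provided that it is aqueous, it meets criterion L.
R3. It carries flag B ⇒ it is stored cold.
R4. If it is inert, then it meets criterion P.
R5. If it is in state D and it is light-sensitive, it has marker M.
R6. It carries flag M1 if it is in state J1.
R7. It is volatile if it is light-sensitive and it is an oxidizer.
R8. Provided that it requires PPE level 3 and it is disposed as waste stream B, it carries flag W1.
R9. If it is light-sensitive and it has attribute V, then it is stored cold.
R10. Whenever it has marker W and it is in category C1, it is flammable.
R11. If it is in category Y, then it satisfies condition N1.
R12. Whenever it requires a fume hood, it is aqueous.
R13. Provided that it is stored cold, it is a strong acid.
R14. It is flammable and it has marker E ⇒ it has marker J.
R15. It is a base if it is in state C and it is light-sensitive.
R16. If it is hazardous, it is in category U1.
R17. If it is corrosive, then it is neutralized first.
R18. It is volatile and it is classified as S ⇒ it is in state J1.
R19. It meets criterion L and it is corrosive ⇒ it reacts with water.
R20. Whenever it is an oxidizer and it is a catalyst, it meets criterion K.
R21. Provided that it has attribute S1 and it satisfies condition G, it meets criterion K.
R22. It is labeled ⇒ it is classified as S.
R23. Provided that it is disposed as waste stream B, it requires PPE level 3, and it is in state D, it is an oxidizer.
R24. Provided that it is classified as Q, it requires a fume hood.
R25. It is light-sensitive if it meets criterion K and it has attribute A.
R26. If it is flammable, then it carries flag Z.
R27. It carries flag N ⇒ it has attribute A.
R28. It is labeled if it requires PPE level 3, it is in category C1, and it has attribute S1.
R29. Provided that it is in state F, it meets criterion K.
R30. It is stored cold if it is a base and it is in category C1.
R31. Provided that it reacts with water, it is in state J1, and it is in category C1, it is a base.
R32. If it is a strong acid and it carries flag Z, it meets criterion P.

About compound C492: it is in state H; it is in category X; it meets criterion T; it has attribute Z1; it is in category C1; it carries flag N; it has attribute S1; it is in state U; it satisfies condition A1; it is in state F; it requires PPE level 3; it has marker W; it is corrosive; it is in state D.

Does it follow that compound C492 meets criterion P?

No

Forward chaining from the given facts derives: is disposed as waste stream B, carries flag W1, is flammable, is neutralized first, is an oxidizer, carries flag Z, has attribute A, is labeled, meets criterion K, is classified as S, is light-sensitive, has marker M, is volatile, is in state J1, carries flag M1.
Rules concluding "it meets criterion P": R4 needs "it is inert"; R32 needs "it is a strong acid" — none of these are established.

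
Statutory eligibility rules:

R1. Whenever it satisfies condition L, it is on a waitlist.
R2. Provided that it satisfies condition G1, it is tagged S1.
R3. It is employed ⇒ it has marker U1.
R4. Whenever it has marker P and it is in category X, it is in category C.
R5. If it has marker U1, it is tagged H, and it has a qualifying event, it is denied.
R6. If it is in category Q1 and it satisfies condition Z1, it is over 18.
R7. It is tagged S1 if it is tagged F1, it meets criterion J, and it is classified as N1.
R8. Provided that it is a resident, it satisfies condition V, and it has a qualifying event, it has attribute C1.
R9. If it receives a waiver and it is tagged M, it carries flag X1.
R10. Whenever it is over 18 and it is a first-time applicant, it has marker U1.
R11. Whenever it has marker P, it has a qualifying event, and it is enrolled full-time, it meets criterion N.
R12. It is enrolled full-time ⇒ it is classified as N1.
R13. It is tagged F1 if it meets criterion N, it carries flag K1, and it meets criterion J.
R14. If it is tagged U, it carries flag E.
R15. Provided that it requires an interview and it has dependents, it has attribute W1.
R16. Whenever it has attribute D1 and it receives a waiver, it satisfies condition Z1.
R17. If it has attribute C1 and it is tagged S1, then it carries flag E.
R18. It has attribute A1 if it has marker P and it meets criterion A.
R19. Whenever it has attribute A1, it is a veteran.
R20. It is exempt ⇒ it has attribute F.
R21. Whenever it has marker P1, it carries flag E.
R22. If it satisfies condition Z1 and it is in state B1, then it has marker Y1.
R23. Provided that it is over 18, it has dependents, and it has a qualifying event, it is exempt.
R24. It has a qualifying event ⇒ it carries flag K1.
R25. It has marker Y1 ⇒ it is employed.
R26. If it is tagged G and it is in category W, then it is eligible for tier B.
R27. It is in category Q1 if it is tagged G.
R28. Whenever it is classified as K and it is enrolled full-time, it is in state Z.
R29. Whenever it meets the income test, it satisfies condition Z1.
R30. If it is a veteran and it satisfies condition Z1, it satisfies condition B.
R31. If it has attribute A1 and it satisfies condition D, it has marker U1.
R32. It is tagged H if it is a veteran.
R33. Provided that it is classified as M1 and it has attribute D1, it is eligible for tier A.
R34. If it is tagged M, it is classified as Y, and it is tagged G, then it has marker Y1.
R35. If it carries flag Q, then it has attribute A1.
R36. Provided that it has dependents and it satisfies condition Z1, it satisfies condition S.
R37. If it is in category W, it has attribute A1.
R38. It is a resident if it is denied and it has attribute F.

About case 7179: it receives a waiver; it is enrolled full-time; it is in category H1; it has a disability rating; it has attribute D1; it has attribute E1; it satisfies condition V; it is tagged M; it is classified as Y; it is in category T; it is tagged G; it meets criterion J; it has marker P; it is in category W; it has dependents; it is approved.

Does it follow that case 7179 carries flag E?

Forward chaining from the given facts derives: carries flag X1, is classified as N1, satisfies condition Z1, is eligible for tier B, is in category Q1, has marker Y1, satisfies condition S, has attribute A1, is over 18, is a veteran, is employed, satisfies condition B, is tagged H, has marker U1.
Rules concluding "it carries flag E": R14 needs "it is tagged U"; R17 needs "it has attribute C1"; R21 needs "it has marker P1" — none of these are established.

No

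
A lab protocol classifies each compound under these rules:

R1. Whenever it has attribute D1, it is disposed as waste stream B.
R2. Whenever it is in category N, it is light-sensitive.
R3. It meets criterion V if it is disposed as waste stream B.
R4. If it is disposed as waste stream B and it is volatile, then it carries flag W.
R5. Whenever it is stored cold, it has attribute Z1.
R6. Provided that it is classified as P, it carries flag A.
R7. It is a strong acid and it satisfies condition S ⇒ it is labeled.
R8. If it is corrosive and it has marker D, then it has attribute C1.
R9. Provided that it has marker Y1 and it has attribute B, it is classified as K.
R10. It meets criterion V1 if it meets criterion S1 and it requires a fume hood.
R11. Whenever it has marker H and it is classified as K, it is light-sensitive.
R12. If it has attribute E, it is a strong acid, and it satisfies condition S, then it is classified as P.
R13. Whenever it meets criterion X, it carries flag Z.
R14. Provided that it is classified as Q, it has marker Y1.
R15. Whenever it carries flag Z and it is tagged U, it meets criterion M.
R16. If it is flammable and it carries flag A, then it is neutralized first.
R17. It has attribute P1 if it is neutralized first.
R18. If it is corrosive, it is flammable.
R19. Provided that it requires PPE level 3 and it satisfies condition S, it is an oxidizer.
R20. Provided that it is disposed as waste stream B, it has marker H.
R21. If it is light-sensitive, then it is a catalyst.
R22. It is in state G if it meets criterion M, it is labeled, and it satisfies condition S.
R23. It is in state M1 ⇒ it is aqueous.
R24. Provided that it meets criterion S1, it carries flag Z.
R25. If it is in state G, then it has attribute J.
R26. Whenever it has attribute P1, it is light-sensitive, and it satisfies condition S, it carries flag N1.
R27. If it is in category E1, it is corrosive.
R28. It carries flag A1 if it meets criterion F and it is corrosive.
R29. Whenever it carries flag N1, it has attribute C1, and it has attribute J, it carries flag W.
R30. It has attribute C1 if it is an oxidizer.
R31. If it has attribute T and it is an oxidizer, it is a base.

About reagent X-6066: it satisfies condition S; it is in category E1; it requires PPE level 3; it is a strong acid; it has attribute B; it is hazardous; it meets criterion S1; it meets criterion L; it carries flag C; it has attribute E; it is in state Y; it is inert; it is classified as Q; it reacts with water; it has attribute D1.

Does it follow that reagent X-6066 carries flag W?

Forward chaining from the given facts derives: is disposed as waste stream B, meets criterion V, is labeled, is classified as P, has marker Y1, is an oxidizer, has marker H, carries flag Z, is corrosive, has attribute C1, carries flag A, is classified as K, is light-sensitive, is flammable, is a catalyst, is neutralized first, has attribute P1, carries flag N1.
Rules concluding "it carries flag W": R4 needs "it is volatile"; R29 needs "it has attribute J" — none of these are established.

No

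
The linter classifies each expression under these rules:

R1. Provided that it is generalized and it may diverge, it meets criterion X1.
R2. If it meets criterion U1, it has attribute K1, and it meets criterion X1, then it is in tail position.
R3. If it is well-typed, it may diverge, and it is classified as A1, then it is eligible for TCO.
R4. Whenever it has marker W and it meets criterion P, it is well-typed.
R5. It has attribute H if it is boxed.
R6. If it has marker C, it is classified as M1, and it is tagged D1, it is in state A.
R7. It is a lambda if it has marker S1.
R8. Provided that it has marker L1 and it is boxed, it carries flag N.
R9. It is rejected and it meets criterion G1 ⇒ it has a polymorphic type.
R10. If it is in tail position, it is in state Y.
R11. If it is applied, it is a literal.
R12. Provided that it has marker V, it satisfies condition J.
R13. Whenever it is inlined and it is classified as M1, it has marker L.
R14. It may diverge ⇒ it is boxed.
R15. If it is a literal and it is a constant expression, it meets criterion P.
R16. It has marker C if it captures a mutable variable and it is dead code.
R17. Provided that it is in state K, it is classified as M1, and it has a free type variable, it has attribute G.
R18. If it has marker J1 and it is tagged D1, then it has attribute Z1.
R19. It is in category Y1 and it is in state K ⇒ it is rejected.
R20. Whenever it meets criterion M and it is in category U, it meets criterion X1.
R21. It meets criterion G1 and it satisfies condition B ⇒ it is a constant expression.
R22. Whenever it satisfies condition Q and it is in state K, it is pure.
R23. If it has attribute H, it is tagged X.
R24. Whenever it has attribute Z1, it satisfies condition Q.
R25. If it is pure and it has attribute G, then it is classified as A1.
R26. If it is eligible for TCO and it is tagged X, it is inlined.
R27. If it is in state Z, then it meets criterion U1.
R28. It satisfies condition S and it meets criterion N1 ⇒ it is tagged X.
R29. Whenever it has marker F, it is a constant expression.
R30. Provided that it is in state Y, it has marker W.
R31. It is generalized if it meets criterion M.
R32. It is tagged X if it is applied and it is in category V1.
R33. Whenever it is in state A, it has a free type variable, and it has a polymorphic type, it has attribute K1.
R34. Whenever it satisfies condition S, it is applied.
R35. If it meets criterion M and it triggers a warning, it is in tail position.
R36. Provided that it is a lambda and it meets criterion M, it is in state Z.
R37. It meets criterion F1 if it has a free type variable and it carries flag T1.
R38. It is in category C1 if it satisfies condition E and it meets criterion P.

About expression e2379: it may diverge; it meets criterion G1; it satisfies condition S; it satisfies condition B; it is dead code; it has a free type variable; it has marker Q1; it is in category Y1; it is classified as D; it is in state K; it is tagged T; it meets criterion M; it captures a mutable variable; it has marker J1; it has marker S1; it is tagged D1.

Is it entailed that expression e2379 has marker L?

No

Forward chaining from the given facts derives: is a lambda, is boxed, has marker C, has attribute Z1, is rejected, is a constant expression, satisfies condition Q, is generalized, is applied, is in state Z, meets criterion X1, has attribute H, has a polymorphic type, is a literal, meets criterion P, is pure, is tagged X, meets criterion U1.
The only rule concluding "it has marker L" is R13, which needs "it is inlined"; that is never established.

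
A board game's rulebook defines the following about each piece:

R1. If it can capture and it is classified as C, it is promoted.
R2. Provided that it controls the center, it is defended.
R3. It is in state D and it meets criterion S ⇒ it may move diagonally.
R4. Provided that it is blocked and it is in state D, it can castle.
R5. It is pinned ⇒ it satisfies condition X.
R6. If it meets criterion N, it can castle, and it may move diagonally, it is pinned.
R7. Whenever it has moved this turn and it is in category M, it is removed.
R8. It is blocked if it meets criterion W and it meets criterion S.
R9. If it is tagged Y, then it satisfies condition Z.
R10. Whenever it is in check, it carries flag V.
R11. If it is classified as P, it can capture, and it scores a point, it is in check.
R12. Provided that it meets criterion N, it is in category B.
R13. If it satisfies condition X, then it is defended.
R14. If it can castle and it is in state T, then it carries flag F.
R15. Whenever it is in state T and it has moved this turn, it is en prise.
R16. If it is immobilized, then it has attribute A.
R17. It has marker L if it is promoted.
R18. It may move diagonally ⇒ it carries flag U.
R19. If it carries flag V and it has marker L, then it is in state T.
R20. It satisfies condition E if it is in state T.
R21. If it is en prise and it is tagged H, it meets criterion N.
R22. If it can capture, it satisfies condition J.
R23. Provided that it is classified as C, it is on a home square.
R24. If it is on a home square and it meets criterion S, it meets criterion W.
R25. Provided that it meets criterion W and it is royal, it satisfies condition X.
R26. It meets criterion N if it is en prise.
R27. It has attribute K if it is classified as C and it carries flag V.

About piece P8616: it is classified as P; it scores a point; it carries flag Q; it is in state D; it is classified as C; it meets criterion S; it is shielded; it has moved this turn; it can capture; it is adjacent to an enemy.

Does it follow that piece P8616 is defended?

By R1 (it can capture, it is classified as C): it is promoted.
By R3 (it is in state D, it meets criterion S): it may move diagonally.
By R11 (it is classified as P, it can capture, it scores a point): it is in check.
By R17 (it is promoted): it has marker L.
By R23 (it is classified as C): it is on a home square.
By R24 (it is on a home square, it meets criterion S): it meets criterion W.
By R8 (it meets criterion W, it meets criterion S): it is blocked.
By R10 (it is in check): it carries flag V.
By R19 (it carries flag V, it has marker L): it is in state T.
By R4 (it is blocked, it is in state D): it can castle.
By R15 (it is in state T, it has moved this turn): it is en prise.
By R26 (it is en prise): it meets criterion N.
By R6 (it meets criterion N, it can castle, it may move diagonally): it is pinned.
By R5 (it is pinned): it satisfies condition X.
By R13 (it satisfies condition X): it is defended.

Yes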